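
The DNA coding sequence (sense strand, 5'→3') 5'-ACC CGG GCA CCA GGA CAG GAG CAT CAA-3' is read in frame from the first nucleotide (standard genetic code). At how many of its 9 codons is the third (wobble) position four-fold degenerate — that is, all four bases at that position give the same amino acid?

Codon 1 ACC (Thr): third position 4-fold.
Codon 2 CGG (Arg): third position 4-fold.
Codon 3 GCA (Ala): third position 4-fold.
Codon 4 CCA (Pro): third position 4-fold.
Codon 5 GGA (Gly): third position 4-fold.
Codon 6 CAG (Gln): third position 2-fold.
Codon 7 GAG (Glu): third position 2-fold.
Codon 8 CAT (His): third position 2-fold.
Codon 9 CAA (Gln): third position 2-fold.
Four-fold degenerate third positions: 5.

5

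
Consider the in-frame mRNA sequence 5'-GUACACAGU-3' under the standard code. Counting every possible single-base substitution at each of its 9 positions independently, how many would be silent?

5

Codon 1 (GUA, Val): 3 synonymous substitutions.
Codon 2 (CAC, His): 1 synonymous substitution.
Codon 3 (AGU, Ser): 1 synonymous substitution.
Total: 3 + 1 + 1 = 5.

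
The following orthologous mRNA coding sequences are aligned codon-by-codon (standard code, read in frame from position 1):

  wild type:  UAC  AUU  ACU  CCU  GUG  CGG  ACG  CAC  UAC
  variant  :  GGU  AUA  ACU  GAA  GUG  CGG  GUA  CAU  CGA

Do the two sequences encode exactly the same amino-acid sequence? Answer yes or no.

Codon 1: UAC Tyr / GGU Gly — nonsynonymous.
Codon 2: AUU Ile / AUA Ile — synonymous.
Codon 3: ACU Thr / ACU Thr — identical.
Codon 4: CCU Pro / GAA Glu — nonsynonymous.
Codon 5: GUG Val / GUG Val — identical.
Codon 6: CGG Arg / CGG Arg — identical.
Codon 7: ACG Thr / GUA Val — nonsynonymous.
Codon 8: CAC His / CAU His — synonymous.
Codon 9: UAC Tyr / CGA Arg — nonsynonymous.
Nonsynonymous differences: 4 → different protein.

no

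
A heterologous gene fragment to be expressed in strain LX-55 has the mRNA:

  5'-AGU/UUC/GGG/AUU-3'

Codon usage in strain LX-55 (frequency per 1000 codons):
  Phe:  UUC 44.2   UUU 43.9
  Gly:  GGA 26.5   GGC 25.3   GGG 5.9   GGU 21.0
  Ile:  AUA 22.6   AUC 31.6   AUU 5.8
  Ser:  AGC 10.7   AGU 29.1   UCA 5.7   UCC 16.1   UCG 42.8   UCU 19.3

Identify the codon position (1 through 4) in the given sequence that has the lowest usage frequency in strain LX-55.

Codon 1 AGU (Ser): 29.1 per 1000.
Codon 2 UUC (Phe): 44.2 per 1000.
Codon 3 GGG (Gly): 5.9 per 1000.
Codon 4 AUU (Ile): 5.8 per 1000.
Lowest frequency is 5.8 at codon 4.

4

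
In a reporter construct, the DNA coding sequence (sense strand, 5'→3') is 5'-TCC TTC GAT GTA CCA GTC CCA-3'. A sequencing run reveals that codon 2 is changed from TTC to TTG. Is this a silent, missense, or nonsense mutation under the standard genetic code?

Position 6 falls in codon 2: TTC → Phe.
After the substitution the codon is TTG → Leu.
Phe ≠ Leu, so this is a missense mutation.

missense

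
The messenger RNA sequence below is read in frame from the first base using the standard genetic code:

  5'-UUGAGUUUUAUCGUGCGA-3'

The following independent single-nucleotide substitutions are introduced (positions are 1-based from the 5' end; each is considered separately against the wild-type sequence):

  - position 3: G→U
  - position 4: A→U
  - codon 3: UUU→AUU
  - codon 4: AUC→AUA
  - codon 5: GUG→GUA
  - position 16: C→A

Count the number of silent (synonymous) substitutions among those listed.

Codon 1: UUG (Leu) → UUU (Phe) — missense.
Codon 2: AGU (Ser) → UGU (Cys) — missense.
Codon 3: UUU (Phe) → AUU (Ile) — missense.
Codon 4: AUC (Ile) → AUA (Ile) — synonymous.
Codon 5: GUG (Val) → GUA (Val) — synonymous.
Codon 6: CGA (Arg) → AGA (Arg) — synonymous.
Synonymous: 3 of 6.

3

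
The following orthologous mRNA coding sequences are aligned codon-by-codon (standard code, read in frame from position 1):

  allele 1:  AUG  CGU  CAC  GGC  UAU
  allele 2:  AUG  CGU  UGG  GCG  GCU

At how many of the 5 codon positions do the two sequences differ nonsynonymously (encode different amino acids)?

3

Codon 1: AUG Met / AUG Met — identical.
Codon 2: CGU Arg / CGU Arg — identical.
Codon 3: CAC His / UGG Trp — nonsynonymous.
Codon 4: GGC Gly / GCG Ala — nonsynonymous.
Codon 5: UAU Tyr / GCU Ala — nonsynonymous.
Nonsynonymous differences: 3.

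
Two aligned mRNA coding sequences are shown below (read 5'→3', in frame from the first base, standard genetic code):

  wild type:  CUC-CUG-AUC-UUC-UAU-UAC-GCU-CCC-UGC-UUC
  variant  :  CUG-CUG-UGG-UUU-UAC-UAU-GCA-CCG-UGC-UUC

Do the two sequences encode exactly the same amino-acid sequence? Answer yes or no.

Codon 1: CUC Leu / CUG Leu — synonymous.
Codon 2: CUG Leu / CUG Leu — identical.
Codon 3: AUC Ile / UGG Trp — nonsynonymous.
Codon 4: UUC Phe / UUU Phe — synonymous.
Codon 5: UAU Tyr / UAC Tyr — synonymous.
Codon 6: UAC Tyr / UAU Tyr — synonymous.
Codon 7: GCU Ala / GCA Ala — synonymous.
Codon 8: CCC Pro / CCG Pro — synonymous.
Codon 9: UGC Cys / UGC Cys — identical.
Codon 10: UUC Phe / UUC Phe — identical.
Nonsynonymous differences: 1 → different protein.

no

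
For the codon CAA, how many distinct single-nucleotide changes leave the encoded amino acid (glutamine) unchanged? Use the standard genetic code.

1

Position 1: none → 0 synonymous.
Position 2: none → 0 synonymous.
Position 3: CAG → 1 synonymous.
Total: 0 + 0 + 1 = 1.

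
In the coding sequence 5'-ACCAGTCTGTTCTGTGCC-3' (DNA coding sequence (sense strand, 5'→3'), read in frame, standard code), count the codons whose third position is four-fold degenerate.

Codon 1 ACC (Thr): third position 4-fold.
Codon 2 AGT (Ser): third position 2-fold.
Codon 3 CTG (Leu): third position 4-fold.
Codon 4 TTC (Phe): third position 2-fold.
Codon 5 TGT (Cys): third position 2-fold.
Codon 6 GCC (Ala): third position 4-fold.
Four-fold degenerate third positions: 3.

3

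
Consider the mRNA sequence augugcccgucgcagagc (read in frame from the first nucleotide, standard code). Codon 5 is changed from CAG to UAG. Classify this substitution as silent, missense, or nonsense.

nonsense

Position 13 falls in codon 5: CAG → Gln.
After the substitution the codon is UAG → Stop.
The new codon is a stop codon, so this is a nonsense mutation.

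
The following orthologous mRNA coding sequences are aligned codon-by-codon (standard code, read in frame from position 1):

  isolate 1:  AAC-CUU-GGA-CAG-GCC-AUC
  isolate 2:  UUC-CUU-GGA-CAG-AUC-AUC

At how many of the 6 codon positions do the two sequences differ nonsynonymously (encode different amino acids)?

Codon 1: AAC Asn / UUC Phe — nonsynonymous.
Codon 2: CUU Leu / CUU Leu — identical.
Codon 3: GGA Gly / GGA Gly — identical.
Codon 4: CAG Gln / CAG Gln — identical.
Codon 5: GCC Ala / AUC Ile — nonsynonymous.
Codon 6: AUC Ile / AUC Ile — identical.
Nonsynonymous differences: 2.

2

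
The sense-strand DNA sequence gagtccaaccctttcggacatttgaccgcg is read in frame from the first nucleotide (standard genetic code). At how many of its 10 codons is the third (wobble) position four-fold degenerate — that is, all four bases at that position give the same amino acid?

Codon 1 GAG (Glu): third position 2-fold.
Codon 2 TCC (Ser): third position 4-fold.
Codon 3 AAC (Asn): third position 2-fold.
Codon 4 CCT (Pro): third position 4-fold.
Codon 5 TTC (Phe): third position 2-fold.
Codon 6 GGA (Gly): third position 4-fold.
Codon 7 CAT (His): third position 2-fold.
Codon 8 TTG (Leu): third position 2-fold.
Codon 9 ACC (Thr): third position 4-fold.
Codon 10 GCG (Ala): third position 4-fold.
Four-fold degenerate third positions: 5.

5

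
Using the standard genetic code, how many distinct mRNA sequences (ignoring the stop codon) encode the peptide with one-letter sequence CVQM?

Cys: 2 codons.
Val: 4 codons.
Gln: 2 codons.
Met: 1 codon.
2 × 4 × 2 × 1 = 16.

16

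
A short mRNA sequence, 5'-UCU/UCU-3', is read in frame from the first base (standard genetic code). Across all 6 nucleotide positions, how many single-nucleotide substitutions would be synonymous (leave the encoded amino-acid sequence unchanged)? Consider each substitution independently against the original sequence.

6

Codon 1 (UCU, Ser): 3 synonymous substitutions.
Codon 2 (UCU, Ser): 3 synonymous substitutions.
Total: 3 + 3 = 6.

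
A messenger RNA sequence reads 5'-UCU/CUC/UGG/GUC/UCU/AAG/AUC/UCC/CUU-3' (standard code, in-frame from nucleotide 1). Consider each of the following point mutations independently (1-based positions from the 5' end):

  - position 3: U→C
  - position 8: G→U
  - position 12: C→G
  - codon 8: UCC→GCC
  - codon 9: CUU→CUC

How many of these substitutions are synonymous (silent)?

Codon 1: UCU (Ser) → UCC (Ser) — synonymous.
Codon 3: UGG (Trp) → UUG (Leu) — missense.
Codon 4: GUC (Val) → GUG (Val) — synonymous.
Codon 8: UCC (Ser) → GCC (Ala) — missense.
Codon 9: CUU (Leu) → CUC (Leu) — synonymous.
Synonymous: 3 of 5.

3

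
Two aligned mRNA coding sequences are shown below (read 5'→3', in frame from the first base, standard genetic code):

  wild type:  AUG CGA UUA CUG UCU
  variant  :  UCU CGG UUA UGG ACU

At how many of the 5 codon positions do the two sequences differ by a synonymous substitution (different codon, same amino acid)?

1

Codon 1: AUG Met / UCU Ser — nonsynonymous.
Codon 2: CGA Arg / CGG Arg — synonymous.
Codon 3: UUA Leu / UUA Leu — identical.
Codon 4: CUG Leu / UGG Trp — nonsynonymous.
Codon 5: UCU Ser / ACU Thr — nonsynonymous.
Synonymous differences: 1.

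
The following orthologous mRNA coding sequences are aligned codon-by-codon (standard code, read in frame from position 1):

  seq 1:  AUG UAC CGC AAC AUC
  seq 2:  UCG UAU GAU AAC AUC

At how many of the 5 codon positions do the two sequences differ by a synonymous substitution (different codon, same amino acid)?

Codon 1: AUG Met / UCG Ser — nonsynonymous.
Codon 2: UAC Tyr / UAU Tyr — synonymous.
Codon 3: CGC Arg / GAU Asp — nonsynonymous.
Codon 4: AAC Asn / AAC Asn — identical.
Codon 5: AUC Ile / AUC Ile — identical.
Synonymous differences: 1.

1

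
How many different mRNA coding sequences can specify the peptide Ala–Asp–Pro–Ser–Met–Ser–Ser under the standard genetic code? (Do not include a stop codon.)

Ala: 4 codons.
Asp: 2 codons.
Pro: 4 codons.
Ser: 6 codons.
Met: 1 codon.
Ser: 6 codons.
Ser: 6 codons.
4 × 2 × 4 × 6 × 1 × 6 × 6 = 6912.

6912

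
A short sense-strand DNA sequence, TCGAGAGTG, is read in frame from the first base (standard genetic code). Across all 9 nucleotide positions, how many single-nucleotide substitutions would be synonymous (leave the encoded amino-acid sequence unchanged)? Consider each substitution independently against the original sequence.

8

Codon 1 (TCG, Ser): 3 synonymous substitutions.
Codon 2 (AGA, Arg): 2 synonymous substitutions.
Codon 3 (GTG, Val): 3 synonymous substitutions.
Total: 3 + 2 + 3 = 8.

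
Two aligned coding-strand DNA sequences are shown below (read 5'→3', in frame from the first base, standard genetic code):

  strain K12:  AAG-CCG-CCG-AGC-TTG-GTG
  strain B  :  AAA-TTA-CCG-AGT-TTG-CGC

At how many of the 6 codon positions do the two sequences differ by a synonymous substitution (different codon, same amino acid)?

Codon 1: AAG Lys / AAA Lys — synonymous.
Codon 2: CCG Pro / TTA Leu — nonsynonymous.
Codon 3: CCG Pro / CCG Pro — identical.
Codon 4: AGC Ser / AGT Ser — synonymous.
Codon 5: TTG Leu / TTG Leu — identical.
Codon 6: GTG Val / CGC Arg — nonsynonymous.
Synonymous differences: 2.

2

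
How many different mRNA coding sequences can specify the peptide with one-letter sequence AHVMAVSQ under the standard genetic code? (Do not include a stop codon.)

Ala: 4 codons.
His: 2 codons.
Val: 4 codons.
Met: 1 codon.
Ala: 4 codons.
Val: 4 codons.
Ser: 6 codons.
Gln: 2 codons.
4 × 2 × 4 × 1 × 4 × 4 × 6 × 2 = 6144.

6144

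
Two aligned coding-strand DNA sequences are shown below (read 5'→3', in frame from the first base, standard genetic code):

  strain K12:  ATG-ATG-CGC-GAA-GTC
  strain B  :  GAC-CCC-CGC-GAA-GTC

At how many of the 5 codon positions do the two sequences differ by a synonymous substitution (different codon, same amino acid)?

0

Codon 1: ATG Met / GAC Asp — nonsynonymous.
Codon 2: ATG Met / CCC Pro — nonsynonymous.
Codon 3: CGC Arg / CGC Arg — identical.
Codon 4: GAA Glu / GAA Glu — identical.
Codon 5: GTC Val / GTC Val — identical.
Synonymous differences: 0.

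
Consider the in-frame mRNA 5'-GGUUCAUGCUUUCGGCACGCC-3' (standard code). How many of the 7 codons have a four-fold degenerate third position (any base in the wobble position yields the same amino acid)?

4

Codon 1 GGU (Gly): third position 4-fold.
Codon 2 UCA (Ser): third position 4-fold.
Codon 3 UGC (Cys): third position 2-fold.
Codon 4 UUU (Phe): third position 2-fold.
Codon 5 CGG (Arg): third position 4-fold.
Codon 6 CAC (His): third position 2-fold.
Codon 7 GCC (Ala): third position 4-fold.
Four-fold degenerate third positions: 4.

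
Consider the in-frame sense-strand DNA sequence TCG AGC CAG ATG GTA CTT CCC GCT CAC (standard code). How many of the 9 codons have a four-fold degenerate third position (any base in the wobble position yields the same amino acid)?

5

Codon 1 TCG (Ser): third position 4-fold.
Codon 2 AGC (Ser): third position 2-fold.
Codon 3 CAG (Gln): third position 2-fold.
Codon 4 ATG (Met): third position 1-fold.
Codon 5 GTA (Val): third position 4-fold.
Codon 6 CTT (Leu): third position 4-fold.
Codon 7 CCC (Pro): third position 4-fold.
Codon 8 GCT (Ala): third position 4-fold.
Codon 9 CAC (His): third position 2-fold.
Four-fold degenerate third positions: 5.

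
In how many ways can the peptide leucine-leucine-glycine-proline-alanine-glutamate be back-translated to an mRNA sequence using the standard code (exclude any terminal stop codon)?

4608

Leu: 6 codons.
Leu: 6 codons.
Gly: 4 codons.
Pro: 4 codons.
Ala: 4 codons.
Glu: 2 codons.
6 × 6 × 4 × 4 × 4 × 2 = 4608.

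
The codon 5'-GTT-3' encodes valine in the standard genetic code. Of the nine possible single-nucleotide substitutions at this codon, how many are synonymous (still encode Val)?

Position 1: none → 0 synonymous.
Position 2: none → 0 synonymous.
Position 3: GTC, GTA, GTG → 3 synonymous.
Total: 0 + 0 + 3 = 3.

3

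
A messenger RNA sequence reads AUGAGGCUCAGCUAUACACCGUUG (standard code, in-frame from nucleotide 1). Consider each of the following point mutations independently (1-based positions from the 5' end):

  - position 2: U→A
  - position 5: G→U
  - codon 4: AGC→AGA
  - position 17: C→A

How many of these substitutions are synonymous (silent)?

0

Codon 1: AUG (Met) → AAG (Lys) — missense.
Codon 2: AGG (Arg) → AUG (Met) — missense.
Codon 4: AGC (Ser) → AGA (Arg) — missense.
Codon 6: ACA (Thr) → AAA (Lys) — missense.
Synonymous: 0 of 4.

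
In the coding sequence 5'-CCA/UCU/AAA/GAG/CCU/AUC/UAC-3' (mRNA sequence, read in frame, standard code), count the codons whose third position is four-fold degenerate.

Codon 1 CCA (Pro): third position 4-fold.
Codon 2 UCU (Ser): third position 4-fold.
Codon 3 AAA (Lys): third position 2-fold.
Codon 4 GAG (Glu): third position 2-fold.
Codon 5 CCU (Pro): third position 4-fold.
Codon 6 AUC (Ile): third position 3-fold.
Codon 7 UAC (Tyr): third position 2-fold.
Four-fold degenerate third positions: 3.

3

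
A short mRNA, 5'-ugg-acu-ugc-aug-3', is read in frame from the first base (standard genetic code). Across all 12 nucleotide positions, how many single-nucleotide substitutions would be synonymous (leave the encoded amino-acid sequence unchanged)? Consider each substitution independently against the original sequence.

4

Codon 1 (UGG, Trp): 0 synonymous substitutions.
Codon 2 (ACU, Thr): 3 synonymous substitutions.
Codon 3 (UGC, Cys): 1 synonymous substitution.
Codon 4 (AUG, Met): 0 synonymous substitutions.
Total: 0 + 3 + 1 + 0 = 4.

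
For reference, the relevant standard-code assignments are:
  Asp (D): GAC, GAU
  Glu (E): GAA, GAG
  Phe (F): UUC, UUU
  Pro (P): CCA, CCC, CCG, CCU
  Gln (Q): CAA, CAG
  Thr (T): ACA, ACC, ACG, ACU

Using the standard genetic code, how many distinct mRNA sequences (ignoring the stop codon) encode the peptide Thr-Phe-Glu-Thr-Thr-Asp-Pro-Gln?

4096

Thr: 4 codons.
Phe: 2 codons.
Glu: 2 codons.
Thr: 4 codons.
Thr: 4 codons.
Asp: 2 codons.
Pro: 4 codons.
Gln: 2 codons.
4 × 2 × 2 × 4 × 4 × 2 × 4 × 2 = 4096.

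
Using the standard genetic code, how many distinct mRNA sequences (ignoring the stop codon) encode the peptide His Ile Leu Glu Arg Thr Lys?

3456

His: 2 codons.
Ile: 3 codons.
Leu: 6 codons.
Glu: 2 codons.
Arg: 6 codons.
Thr: 4 codons.
Lys: 2 codons.
2 × 3 × 6 × 2 × 6 × 4 × 2 = 3456.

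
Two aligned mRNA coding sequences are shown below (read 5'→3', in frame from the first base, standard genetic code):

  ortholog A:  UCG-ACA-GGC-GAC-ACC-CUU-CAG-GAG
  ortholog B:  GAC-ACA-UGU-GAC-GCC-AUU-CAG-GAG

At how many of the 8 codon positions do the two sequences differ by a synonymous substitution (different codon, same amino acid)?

0

Codon 1: UCG Ser / GAC Asp — nonsynonymous.
Codon 2: ACA Thr / ACA Thr — identical.
Codon 3: GGC Gly / UGU Cys — nonsynonymous.
Codon 4: GAC Asp / GAC Asp — identical.
Codon 5: ACC Thr / GCC Ala — nonsynonymous.
Codon 6: CUU Leu / AUU Ile — nonsynonymous.
Codon 7: CAG Gln / CAG Gln — identical.
Codon 8: GAG Glu / GAG Glu — identical.
Synonymous differences: 0.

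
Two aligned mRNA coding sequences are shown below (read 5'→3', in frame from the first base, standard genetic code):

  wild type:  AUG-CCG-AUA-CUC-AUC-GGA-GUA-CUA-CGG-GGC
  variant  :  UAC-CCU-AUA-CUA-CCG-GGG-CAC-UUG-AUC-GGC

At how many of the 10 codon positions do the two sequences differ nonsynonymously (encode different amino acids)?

4

Codon 1: AUG Met / UAC Tyr — nonsynonymous.
Codon 2: CCG Pro / CCU Pro — synonymous.
Codon 3: AUA Ile / AUA Ile — identical.
Codon 4: CUC Leu / CUA Leu — synonymous.
Codon 5: AUC Ile / CCG Pro — nonsynonymous.
Codon 6: GGA Gly / GGG Gly — synonymous.
Codon 7: GUA Val / CAC His — nonsynonymous.
Codon 8: CUA Leu / UUG Leu — synonymous.
Codon 9: CGG Arg / AUC Ile — nonsynonymous.
Codon 10: GGC Gly / GGC Gly — identical.
Nonsynonymous differences: 4.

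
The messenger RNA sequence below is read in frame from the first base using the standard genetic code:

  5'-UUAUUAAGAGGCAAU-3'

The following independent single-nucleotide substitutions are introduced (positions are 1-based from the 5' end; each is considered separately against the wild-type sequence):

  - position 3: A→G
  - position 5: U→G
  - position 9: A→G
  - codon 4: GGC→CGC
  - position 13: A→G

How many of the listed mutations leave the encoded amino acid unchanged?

2

Codon 1: UUA (Leu) → UUG (Leu) — synonymous.
Codon 2: UUA (Leu) → UGA (Stop) — nonsense.
Codon 3: AGA (Arg) → AGG (Arg) — synonymous.
Codon 4: GGC (Gly) → CGC (Arg) — missense.
Codon 5: AAU (Asn) → GAU (Asp) — missense.
Synonymous: 2 of 5.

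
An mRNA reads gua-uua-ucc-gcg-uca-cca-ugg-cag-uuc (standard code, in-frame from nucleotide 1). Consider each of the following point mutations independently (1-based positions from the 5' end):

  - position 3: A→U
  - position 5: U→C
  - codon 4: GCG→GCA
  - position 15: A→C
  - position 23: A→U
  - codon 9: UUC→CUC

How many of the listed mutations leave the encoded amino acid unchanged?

Codon 1: GUA (Val) → GUU (Val) — synonymous.
Codon 2: UUA (Leu) → UCA (Ser) — missense.
Codon 4: GCG (Ala) → GCA (Ala) — synonymous.
Codon 5: UCA (Ser) → UCC (Ser) — synonymous.
Codon 8: CAG (Gln) → CUG (Leu) — missense.
Codon 9: UUC (Phe) → CUC (Leu) — missense.
Synonymous: 3 of 6.

3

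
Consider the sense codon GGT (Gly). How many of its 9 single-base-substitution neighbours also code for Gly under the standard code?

Position 1: none → 0 synonymous.
Position 2: none → 0 synonymous.
Position 3: GGC, GGA, GGG → 3 synonymous.
Total: 0 + 0 + 3 = 3.

3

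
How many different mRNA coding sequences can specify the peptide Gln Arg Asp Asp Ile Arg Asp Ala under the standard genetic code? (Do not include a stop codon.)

6912

Gln: 2 codons.
Arg: 6 codons.
Asp: 2 codons.
Asp: 2 codons.
Ile: 3 codons.
Arg: 6 codons.
Asp: 2 codons.
Ala: 4 codons.
2 × 6 × 2 × 2 × 3 × 6 × 2 × 4 = 6912.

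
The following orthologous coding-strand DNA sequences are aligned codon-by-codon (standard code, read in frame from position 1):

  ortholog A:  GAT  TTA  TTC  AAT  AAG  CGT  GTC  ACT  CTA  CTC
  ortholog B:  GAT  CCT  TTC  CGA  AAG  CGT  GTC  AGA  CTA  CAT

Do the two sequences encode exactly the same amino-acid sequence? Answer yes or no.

Codon 1: GAT Asp / GAT Asp — identical.
Codon 2: TTA Leu / CCT Pro — nonsynonymous.
Codon 3: TTC Phe / TTC Phe — identical.
Codon 4: AAT Asn / CGA Arg — nonsynonymous.
Codon 5: AAG Lys / AAG Lys — identical.
Codon 6: CGT Arg / CGT Arg — identical.
Codon 7: GTC Val / GTC Val — identical.
Codon 8: ACT Thr / AGA Arg — nonsynonymous.
Codon 9: CTA Leu / CTA Leu — identical.
Codon 10: CTC Leu / CAT His — nonsynonymous.
Nonsynonymous differences: 4 → different protein.

no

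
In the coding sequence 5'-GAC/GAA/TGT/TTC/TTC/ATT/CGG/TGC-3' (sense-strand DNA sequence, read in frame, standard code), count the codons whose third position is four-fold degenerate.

1

Codon 1 GAC (Asp): third position 2-fold.
Codon 2 GAA (Glu): third position 2-fold.
Codon 3 TGT (Cys): third position 2-fold.
Codon 4 TTC (Phe): third position 2-fold.
Codon 5 TTC (Phe): third position 2-fold.
Codon 6 ATT (Ile): third position 3-fold.
Codon 7 CGG (Arg): third position 4-fold.
Codon 8 TGC (Cys): third position 2-fold.
Four-fold degenerate third positions: 1.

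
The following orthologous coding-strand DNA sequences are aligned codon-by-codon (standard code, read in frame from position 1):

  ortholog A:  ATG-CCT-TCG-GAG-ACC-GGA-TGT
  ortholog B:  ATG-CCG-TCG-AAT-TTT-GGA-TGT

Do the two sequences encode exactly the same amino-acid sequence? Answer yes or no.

Codon 1: ATG Met / ATG Met — identical.
Codon 2: CCT Pro / CCG Pro — synonymous.
Codon 3: TCG Ser / TCG Ser — identical.
Codon 4: GAG Glu / AAT Asn — nonsynonymous.
Codon 5: ACC Thr / TTT Phe — nonsynonymous.
Codon 6: GGA Gly / GGA Gly — identical.
Codon 7: TGT Cys / TGT Cys — identical.
Nonsynonymous differences: 2 → different protein.

no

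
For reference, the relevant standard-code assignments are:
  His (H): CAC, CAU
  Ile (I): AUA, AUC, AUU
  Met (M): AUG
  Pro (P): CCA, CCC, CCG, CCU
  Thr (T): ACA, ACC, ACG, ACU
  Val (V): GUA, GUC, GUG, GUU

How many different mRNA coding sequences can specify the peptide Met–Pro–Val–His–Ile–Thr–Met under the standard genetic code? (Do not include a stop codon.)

Met: 1 codon.
Pro: 4 codons.
Val: 4 codons.
His: 2 codons.
Ile: 3 codons.
Thr: 4 codons.
Met: 1 codon.
1 × 4 × 4 × 2 × 3 × 4 × 1 = 384.

384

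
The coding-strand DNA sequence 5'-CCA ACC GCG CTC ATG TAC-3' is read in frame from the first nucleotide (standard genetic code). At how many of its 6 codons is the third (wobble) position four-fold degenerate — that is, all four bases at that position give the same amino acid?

Codon 1 CCA (Pro): third position 4-fold.
Codon 2 ACC (Thr): third position 4-fold.
Codon 3 GCG (Ala): third position 4-fold.
Codon 4 CTC (Leu): third position 4-fold.
Codon 5 ATG (Met): third position 1-fold.
Codon 6 TAC (Tyr): third position 2-fold.
Four-fold degenerate third positions: 4.

4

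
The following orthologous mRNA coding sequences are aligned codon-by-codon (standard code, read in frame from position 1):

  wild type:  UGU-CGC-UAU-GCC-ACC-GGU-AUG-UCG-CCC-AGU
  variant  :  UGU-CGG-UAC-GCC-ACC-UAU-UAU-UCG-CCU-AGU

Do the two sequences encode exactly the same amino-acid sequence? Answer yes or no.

no

Codon 1: UGU Cys / UGU Cys — identical.
Codon 2: CGC Arg / CGG Arg — synonymous.
Codon 3: UAU Tyr / UAC Tyr — synonymous.
Codon 4: GCC Ala / GCC Ala — identical.
Codon 5: ACC Thr / ACC Thr — identical.
Codon 6: GGU Gly / UAU Tyr — nonsynonymous.
Codon 7: AUG Met / UAU Tyr — nonsynonymous.
Codon 8: UCG Ser / UCG Ser — identical.
Codon 9: CCC Pro / CCU Pro — synonymous.
Codon 10: AGU Ser / AGU Ser — identical.
Nonsynonymous differences: 2 → different protein.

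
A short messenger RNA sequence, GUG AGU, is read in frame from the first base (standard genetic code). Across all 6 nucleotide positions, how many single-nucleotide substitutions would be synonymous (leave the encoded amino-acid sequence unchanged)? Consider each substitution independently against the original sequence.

Codon 1 (GUG, Val): 3 synonymous substitutions.
Codon 2 (AGU, Ser): 1 synonymous substitution.
Total: 3 + 1 = 4.

4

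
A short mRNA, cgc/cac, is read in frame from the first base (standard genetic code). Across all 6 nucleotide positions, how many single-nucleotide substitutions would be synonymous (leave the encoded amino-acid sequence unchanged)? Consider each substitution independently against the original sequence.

Codon 1 (CGC, Arg): 3 synonymous substitutions.
Codon 2 (CAC, His): 1 synonymous substitution.
Total: 3 + 1 = 4.

4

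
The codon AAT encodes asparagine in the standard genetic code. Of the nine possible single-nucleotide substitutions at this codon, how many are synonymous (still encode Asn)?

1

Position 1: none → 0 synonymous.
Position 2: none → 0 synonymous.
Position 3: AAC → 1 synonymous.
Total: 0 + 0 + 1 = 1.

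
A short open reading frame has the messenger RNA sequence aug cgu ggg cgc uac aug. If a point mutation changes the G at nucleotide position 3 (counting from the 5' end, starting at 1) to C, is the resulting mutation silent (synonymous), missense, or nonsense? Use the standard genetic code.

Position 3 falls in codon 1: AUG → Met.
After the substitution the codon is AUC → Ile.
Met ≠ Ile, so this is a missense mutation.

missense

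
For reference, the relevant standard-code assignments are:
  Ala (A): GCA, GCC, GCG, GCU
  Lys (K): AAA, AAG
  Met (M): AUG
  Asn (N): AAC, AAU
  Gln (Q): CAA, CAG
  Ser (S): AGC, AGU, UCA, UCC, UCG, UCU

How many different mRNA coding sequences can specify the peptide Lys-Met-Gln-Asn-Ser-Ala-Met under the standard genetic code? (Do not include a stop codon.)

192

Lys: 2 codons.
Met: 1 codon.
Gln: 2 codons.
Asn: 2 codons.
Ser: 6 codons.
Ala: 4 codons.
Met: 1 codon.
2 × 1 × 2 × 2 × 6 × 4 × 1 = 192.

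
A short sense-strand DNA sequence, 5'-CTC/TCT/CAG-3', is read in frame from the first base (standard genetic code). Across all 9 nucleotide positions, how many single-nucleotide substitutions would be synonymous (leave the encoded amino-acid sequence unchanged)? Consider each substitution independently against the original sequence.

Codon 1 (CTC, Leu): 3 synonymous substitutions.
Codon 2 (TCT, Ser): 3 synonymous substitutions.
Codon 3 (CAG, Gln): 1 synonymous substitution.
Total: 3 + 3 + 1 = 7.

7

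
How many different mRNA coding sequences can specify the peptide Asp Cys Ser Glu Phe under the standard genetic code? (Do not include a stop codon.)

Asp: 2 codons.
Cys: 2 codons.
Ser: 6 codons.
Glu: 2 codons.
Phe: 2 codons.
2 × 2 × 6 × 2 × 2 = 96.

96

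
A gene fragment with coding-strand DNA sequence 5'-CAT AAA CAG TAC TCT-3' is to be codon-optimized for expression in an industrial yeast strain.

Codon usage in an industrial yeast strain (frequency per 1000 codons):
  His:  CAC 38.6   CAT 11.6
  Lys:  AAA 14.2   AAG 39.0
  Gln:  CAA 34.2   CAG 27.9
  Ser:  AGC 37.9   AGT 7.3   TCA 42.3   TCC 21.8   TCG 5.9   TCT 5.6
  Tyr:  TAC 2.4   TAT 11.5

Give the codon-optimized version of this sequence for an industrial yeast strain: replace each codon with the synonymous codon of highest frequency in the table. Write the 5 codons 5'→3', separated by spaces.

CAC AAG CAA TAT TCA

Codon 1 (His): best is CAC at 38.6.
Codon 2 (Lys): best is AAG at 39.0.
Codon 3 (Gln): best is CAA at 34.2.
Codon 4 (Tyr): best is TAT at 11.5.
Codon 5 (Ser): best is TCA at 42.3.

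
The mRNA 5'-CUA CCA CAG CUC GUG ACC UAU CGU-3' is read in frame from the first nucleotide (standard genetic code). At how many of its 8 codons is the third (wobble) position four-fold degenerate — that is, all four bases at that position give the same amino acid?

6

Codon 1 CUA (Leu): third position 4-fold.
Codon 2 CCA (Pro): third position 4-fold.
Codon 3 CAG (Gln): third position 2-fold.
Codon 4 CUC (Leu): third position 4-fold.
Codon 5 GUG (Val): third position 4-fold.
Codon 6 ACC (Thr): third position 4-fold.
Codon 7 UAU (Tyr): third position 2-fold.
Codon 8 CGU (Arg): third position 4-fold.
Four-fold degenerate third positions: 6.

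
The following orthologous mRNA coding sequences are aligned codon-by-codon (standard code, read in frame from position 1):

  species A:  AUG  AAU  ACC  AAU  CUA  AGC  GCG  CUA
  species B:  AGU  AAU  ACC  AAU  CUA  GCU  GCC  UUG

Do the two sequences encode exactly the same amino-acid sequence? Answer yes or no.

no

Codon 1: AUG Met / AGU Ser — nonsynonymous.
Codon 2: AAU Asn / AAU Asn — identical.
Codon 3: ACC Thr / ACC Thr — identical.
Codon 4: AAU Asn / AAU Asn — identical.
Codon 5: CUA Leu / CUA Leu — identical.
Codon 6: AGC Ser / GCU Ala — nonsynonymous.
Codon 7: GCG Ala / GCC Ala — synonymous.
Codon 8: CUA Leu / UUG Leu — synonymous.
Nonsynonymous differences: 2 → different protein.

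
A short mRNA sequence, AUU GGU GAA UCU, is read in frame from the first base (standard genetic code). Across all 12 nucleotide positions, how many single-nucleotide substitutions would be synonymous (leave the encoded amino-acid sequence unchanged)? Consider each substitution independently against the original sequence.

9

Codon 1 (AUU, Ile): 2 synonymous substitutions.
Codon 2 (GGU, Gly): 3 synonymous substitutions.
Codon 3 (GAA, Glu): 1 synonymous substitution.
Codon 4 (UCU, Ser): 3 synonymous substitutions.
Total: 2 + 3 + 1 + 3 = 9.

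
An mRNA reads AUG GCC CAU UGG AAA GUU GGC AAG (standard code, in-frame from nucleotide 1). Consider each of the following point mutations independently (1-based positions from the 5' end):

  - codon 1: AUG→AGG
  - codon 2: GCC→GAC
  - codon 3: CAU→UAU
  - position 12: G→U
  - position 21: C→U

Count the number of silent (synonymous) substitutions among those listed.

Codon 1: AUG (Met) → AGG (Arg) — missense.
Codon 2: GCC (Ala) → GAC (Asp) — missense.
Codon 3: CAU (His) → UAU (Tyr) — missense.
Codon 4: UGG (Trp) → UGU (Cys) — missense.
Codon 7: GGC (Gly) → GGU (Gly) — synonymous.
Synonymous: 1 of 5.

1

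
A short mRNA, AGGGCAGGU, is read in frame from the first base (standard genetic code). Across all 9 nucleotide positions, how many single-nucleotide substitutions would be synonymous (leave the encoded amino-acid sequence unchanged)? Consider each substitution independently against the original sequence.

Codon 1 (AGG, Arg): 2 synonymous substitutions.
Codon 2 (GCA, Ala): 3 synonymous substitutions.
Codon 3 (GGU, Gly): 3 synonymous substitutions.
Total: 2 + 3 + 3 = 8.

8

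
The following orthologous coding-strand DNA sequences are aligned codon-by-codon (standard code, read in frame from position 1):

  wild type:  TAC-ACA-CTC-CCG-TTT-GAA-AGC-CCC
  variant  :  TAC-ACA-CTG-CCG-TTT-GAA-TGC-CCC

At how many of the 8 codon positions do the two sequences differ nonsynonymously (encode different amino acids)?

Codon 1: TAC Tyr / TAC Tyr — identical.
Codon 2: ACA Thr / ACA Thr — identical.
Codon 3: CTC Leu / CTG Leu — synonymous.
Codon 4: CCG Pro / CCG Pro — identical.
Codon 5: TTT Phe / TTT Phe — identical.
Codon 6: GAA Glu / GAA Glu — identical.
Codon 7: AGC Ser / TGC Cys — nonsynonymous.
Codon 8: CCC Pro / CCC Pro — identical.
Nonsynonymous differences: 1.

1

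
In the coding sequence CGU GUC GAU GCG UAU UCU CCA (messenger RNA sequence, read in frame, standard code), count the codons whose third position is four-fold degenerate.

Codon 1 CGU (Arg): third position 4-fold.
Codon 2 GUC (Val): third position 4-fold.
Codon 3 GAU (Asp): third position 2-fold.
Codon 4 GCG (Ala): third position 4-fold.
Codon 5 UAU (Tyr): third position 2-fold.
Codon 6 UCU (Ser): third position 4-fold.
Codon 7 CCA (Pro): third position 4-fold.
Four-fold degenerate third positions: 5.

5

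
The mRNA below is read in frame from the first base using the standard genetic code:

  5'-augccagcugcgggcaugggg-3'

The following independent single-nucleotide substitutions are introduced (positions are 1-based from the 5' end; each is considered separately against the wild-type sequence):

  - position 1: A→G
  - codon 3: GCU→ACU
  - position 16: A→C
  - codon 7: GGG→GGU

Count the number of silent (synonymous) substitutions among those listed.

1

Codon 1: AUG (Met) → GUG (Val) — missense.
Codon 3: GCU (Ala) → ACU (Thr) — missense.
Codon 6: AUG (Met) → CUG (Leu) — missense.
Codon 7: GGG (Gly) → GGU (Gly) — synonymous.
Synonymous: 1 of 4.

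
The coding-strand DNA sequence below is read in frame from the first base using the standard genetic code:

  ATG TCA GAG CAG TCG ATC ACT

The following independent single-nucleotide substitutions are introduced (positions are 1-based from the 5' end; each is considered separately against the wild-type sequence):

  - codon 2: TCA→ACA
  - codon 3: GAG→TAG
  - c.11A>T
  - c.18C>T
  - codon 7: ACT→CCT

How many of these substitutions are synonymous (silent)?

Codon 2: TCA (Ser) → ACA (Thr) — missense.
Codon 3: GAG (Glu) → TAG (Stop) — nonsense.
Codon 4: CAG (Gln) → CTG (Leu) — missense.
Codon 6: ATC (Ile) → ATT (Ile) — synonymous.
Codon 7: ACT (Thr) → CCT (Pro) — missense.
Synonymous: 1 of 5.

1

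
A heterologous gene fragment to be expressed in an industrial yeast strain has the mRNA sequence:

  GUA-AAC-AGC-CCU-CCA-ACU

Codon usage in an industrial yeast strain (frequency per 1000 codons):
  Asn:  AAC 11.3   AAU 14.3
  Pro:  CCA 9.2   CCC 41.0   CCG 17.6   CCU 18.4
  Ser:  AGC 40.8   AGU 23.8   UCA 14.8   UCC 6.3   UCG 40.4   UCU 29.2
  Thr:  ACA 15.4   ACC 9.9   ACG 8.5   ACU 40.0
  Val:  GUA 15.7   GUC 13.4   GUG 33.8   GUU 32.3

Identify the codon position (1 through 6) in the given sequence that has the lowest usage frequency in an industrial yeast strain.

5

Codon 1 GUA (Val): 15.7 per 1000.
Codon 2 AAC (Asn): 11.3 per 1000.
Codon 3 AGC (Ser): 40.8 per 1000.
Codon 4 CCU (Pro): 18.4 per 1000.
Codon 5 CCA (Pro): 9.2 per 1000.
Codon 6 ACU (Thr): 40.0 per 1000.
Lowest frequency is 9.2 at codon 5.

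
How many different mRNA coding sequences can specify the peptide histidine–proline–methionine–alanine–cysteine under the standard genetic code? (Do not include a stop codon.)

His: 2 codons.
Pro: 4 codons.
Met: 1 codon.
Ala: 4 codons.
Cys: 2 codons.
2 × 4 × 1 × 4 × 2 = 64.

64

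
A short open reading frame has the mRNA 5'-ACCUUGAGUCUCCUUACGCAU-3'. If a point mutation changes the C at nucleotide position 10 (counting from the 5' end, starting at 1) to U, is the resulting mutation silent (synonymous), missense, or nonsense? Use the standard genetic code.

Position 10 falls in codon 4: CUC → Leu.
After the substitution the codon is UUC → Phe.
Leu ≠ Phe, so this is a missense mutation.

missense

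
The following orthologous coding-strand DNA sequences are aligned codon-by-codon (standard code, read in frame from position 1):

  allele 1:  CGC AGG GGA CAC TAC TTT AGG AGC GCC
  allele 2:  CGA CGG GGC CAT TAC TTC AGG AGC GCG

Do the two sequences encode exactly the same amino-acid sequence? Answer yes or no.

yes

Codon 1: CGC Arg / CGA Arg — synonymous.
Codon 2: AGG Arg / CGG Arg — synonymous.
Codon 3: GGA Gly / GGC Gly — synonymous.
Codon 4: CAC His / CAT His — synonymous.
Codon 5: TAC Tyr / TAC Tyr — identical.
Codon 6: TTT Phe / TTC Phe — synonymous.
Codon 7: AGG Arg / AGG Arg — identical.
Codon 8: AGC Ser / AGC Ser — identical.
Codon 9: GCC Ala / GCG Ala — synonymous.
Nonsynonymous differences: 0 → same protein.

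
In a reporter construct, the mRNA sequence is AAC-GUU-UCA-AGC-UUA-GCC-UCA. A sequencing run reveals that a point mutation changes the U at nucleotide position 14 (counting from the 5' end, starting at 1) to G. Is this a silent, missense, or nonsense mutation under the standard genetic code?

Position 14 falls in codon 5: UUA → Leu.
After the substitution the codon is UGA → Stop.
The new codon is a stop codon, so this is a nonsense mutation.

nonsense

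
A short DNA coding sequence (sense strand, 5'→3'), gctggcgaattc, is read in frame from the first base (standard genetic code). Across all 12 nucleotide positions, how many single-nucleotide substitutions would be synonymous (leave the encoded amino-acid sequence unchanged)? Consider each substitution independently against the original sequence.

8

Codon 1 (GCT, Ala): 3 synonymous substitutions.
Codon 2 (GGC, Gly): 3 synonymous substitutions.
Codon 3 (GAA, Glu): 1 synonymous substitution.
Codon 4 (TTC, Phe): 1 synonymous substitution.
Total: 3 + 3 + 1 + 1 = 8.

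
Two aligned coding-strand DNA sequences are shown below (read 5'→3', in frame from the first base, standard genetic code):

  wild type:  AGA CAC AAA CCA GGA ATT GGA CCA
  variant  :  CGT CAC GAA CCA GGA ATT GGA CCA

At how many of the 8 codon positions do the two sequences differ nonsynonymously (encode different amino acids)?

1

Codon 1: AGA Arg / CGT Arg — synonymous.
Codon 2: CAC His / CAC His — identical.
Codon 3: AAA Lys / GAA Glu — nonsynonymous.
Codon 4: CCA Pro / CCA Pro — identical.
Codon 5: GGA Gly / GGA Gly — identical.
Codon 6: ATT Ile / ATT Ile — identical.
Codon 7: GGA Gly / GGA Gly — identical.
Codon 8: CCA Pro / CCA Pro — identical.
Nonsynonymous differences: 1.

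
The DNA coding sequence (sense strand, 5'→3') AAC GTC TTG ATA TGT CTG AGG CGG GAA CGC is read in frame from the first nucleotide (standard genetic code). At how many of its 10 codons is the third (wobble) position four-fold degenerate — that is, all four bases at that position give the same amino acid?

4

Codon 1 AAC (Asn): third position 2-fold.
Codon 2 GTC (Val): third position 4-fold.
Codon 3 TTG (Leu): third position 2-fold.
Codon 4 ATA (Ile): third position 3-fold.
Codon 5 TGT (Cys): third position 2-fold.
Codon 6 CTG (Leu): third position 4-fold.
Codon 7 AGG (Arg): third position 2-fold.
Codon 8 CGG (Arg): third position 4-fold.
Codon 9 GAA (Glu): third position 2-fold.
Codon 10 CGC (Arg): third position 4-fold.
Four-fold degenerate third positions: 4.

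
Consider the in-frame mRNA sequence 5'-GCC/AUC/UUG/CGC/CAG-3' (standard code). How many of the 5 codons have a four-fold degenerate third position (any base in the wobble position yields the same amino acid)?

2

Codon 1 GCC (Ala): third position 4-fold.
Codon 2 AUC (Ile): third position 3-fold.
Codon 3 UUG (Leu): third position 2-fold.
Codon 4 CGC (Arg): third position 4-fold.
Codon 5 CAG (Gln): third position 2-fold.
Four-fold degenerate third positions: 2.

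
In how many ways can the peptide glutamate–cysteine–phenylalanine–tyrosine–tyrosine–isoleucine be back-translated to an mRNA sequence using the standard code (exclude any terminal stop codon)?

96

Glu: 2 codons.
Cys: 2 codons.
Phe: 2 codons.
Tyr: 2 codons.
Tyr: 2 codons.
Ile: 3 codons.
2 × 2 × 2 × 2 × 2 × 3 = 96.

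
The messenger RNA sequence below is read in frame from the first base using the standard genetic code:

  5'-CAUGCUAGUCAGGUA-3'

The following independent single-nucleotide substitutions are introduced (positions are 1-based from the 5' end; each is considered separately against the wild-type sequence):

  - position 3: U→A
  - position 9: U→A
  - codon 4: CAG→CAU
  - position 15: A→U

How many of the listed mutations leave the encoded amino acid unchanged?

1

Codon 1: CAU (His) → CAA (Gln) — missense.
Codon 3: AGU (Ser) → AGA (Arg) — missense.
Codon 4: CAG (Gln) → CAU (His) — missense.
Codon 5: GUA (Val) → GUU (Val) — synonymous.
Synonymous: 1 of 4.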